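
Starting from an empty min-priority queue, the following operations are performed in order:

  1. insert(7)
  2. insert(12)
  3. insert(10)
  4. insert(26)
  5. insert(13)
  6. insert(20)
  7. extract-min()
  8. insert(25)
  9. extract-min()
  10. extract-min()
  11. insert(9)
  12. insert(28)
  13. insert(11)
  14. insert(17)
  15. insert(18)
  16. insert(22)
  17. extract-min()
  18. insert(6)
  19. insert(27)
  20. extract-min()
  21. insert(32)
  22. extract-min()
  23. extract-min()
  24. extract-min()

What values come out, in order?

7, 10, 12, 9, 6, 11, 13, 17

insert 7 → {7}
insert 12 → {7, 12}
insert 10 → {7, 10, 12}
insert 26 → {7, 10, 12, 26}
insert 13 → {7, 10, 12, 13, 26}
insert 20 → {7, 10, 12, 13, 20, 26}
extract-min → 7; now {10, 12, 13, 20, 26}
insert 25 → {10, 12, 13, 20, 25, 26}
extract-min → 10; now {12, 13, 20, 25, 26}
extract-min → 12; now {13, 20, 25, 26}
insert 9 → {9, 13, 20, 25, 26}
insert 28 → {9, 13, 20, 25, 26, 28}
insert 11 → {9, 11, 13, 20, 25, 26, 28}
insert 17 → {9, 11, 13, 17, 20, 25, 26, 28}
insert 18 → {9, 11, 13, 17, 18, 20, 25, 26, 28}
insert 22 → {9, 11, 13, 17, 18, 20, 22, 25, 26, 28}
extract-min → 9; now {11, 13, 17, 18, 20, 22, 25, 26, 28}
insert 6 → {6, 11, 13, 17, 18, 20, 22, 25, 26, 28}
insert 27 → {6, 11, 13, 17, 18, 20, 22, 25, 26, 27, 28}
extract-min → 6; now {11, 13, 17, 18, 20, 22, 25, 26, 27, 28}
insert 32 → {11, 13, 17, 18, 20, 22, 25, 26, 27, 28, 32}
extract-min → 11; now {13, 17, 18, 20, 22, 25, 26, 27, 28, 32}
extract-min → 13; now {17, 18, 20, 22, 25, 26, 27, 28, 32}
extract-min → 17; now {18, 20, 22, 25, 26, 27, 28, 32}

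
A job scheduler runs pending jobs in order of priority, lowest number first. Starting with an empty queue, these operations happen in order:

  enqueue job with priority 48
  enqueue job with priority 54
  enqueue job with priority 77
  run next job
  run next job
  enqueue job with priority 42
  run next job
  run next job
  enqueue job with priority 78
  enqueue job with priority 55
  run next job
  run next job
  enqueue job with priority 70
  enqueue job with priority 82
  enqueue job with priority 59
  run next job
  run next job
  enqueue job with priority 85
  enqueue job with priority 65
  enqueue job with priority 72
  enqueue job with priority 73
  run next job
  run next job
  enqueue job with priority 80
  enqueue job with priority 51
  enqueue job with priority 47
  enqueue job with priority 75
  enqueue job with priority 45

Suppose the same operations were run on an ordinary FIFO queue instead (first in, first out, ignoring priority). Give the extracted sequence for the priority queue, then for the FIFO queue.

insert 48 → {48}
insert 54 → {48, 54}
insert 77 → {48, 54, 77}
run next job → 48; now {54, 77}
run next job → 54; now {77}
insert 42 → {42, 77}
run next job → 42; now {77}
run next job → 77; now {}
insert 78 → {78}
insert 55 → {55, 78}
run next job → 55; now {78}
run next job → 78; now {}
insert 70 → {70}
insert 82 → {70, 82}
insert 59 → {59, 70, 82}
run next job → 59; now {70, 82}
run next job → 70; now {82}
insert 85 → {82, 85}
insert 65 → {65, 82, 85}
insert 72 → {65, 72, 82, 85}
insert 73 → {65, 72, 73, 82, 85}
run next job → 65; now {72, 73, 82, 85}
run next job → 72; now {73, 82, 85}
insert 80 → {73, 80, 82, 85}
insert 51 → {51, 73, 80, 82, 85}
insert 47 → {47, 51, 73, 80, 82, 85}
insert 75 → {47, 51, 73, 75, 80, 82, 85}
insert 45 → {45, 47, 51, 73, 75, 80, 82, 85}

priority queue: 48 → 54 → 42 → 77 → 55 → 78 → 59 → 70 → 65 → 72; FIFO queue: 48, 54, 77, 42, 78, 55, 70, 82, 59, 85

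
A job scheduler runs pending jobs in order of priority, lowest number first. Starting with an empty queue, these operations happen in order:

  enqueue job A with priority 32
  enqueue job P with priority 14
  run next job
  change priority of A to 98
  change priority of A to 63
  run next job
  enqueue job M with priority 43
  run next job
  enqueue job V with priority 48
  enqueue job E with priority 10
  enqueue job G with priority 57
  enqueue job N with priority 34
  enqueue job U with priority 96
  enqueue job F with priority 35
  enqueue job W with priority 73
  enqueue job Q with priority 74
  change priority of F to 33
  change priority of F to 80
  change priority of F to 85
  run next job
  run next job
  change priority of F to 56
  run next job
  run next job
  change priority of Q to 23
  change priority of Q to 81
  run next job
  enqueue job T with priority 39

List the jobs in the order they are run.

[P, A, M, E, N, V, F, G]

add A (priority 32) → {A:32}
add P (priority 14) → {P:14, A:32}
run next job → P; now {A:32}
update A to priority 98 → {A:98}
update A to priority 63 → {A:63}
run next job → A; now {}
add M (priority 43) → {M:43}
run next job → M; now {}
add V (priority 48) → {V:48}
add E (priority 10) → {E:10, V:48}
add G (priority 57) → {E:10, V:48, G:57}
add N (priority 34) → {E:10, N:34, V:48, G:57}
add U (priority 96) → {E:10, N:34, V:48, G:57, U:96}
add F (priority 35) → {E:10, N:34, F:35, V:48, G:57, U:96}
add W (priority 73) → {E:10, N:34, F:35, V:48, G:57, W:73, U:96}
add Q (priority 74) → {E:10, N:34, F:35, V:48, G:57, W:73, Q:74, U:96}
update F to priority 33 → {E:10, F:33, N:34, V:48, G:57, W:73, Q:74, U:96}
update F to priority 80 → {E:10, N:34, V:48, G:57, W:73, Q:74, F:80, U:96}
update F to priority 85 → {E:10, N:34, V:48, G:57, W:73, Q:74, F:85, U:96}
run next job → E; now {N:34, V:48, G:57, W:73, Q:74, F:85, U:96}
run next job → N; now {V:48, G:57, W:73, Q:74, F:85, U:96}
update F to priority 56 → {V:48, F:56, G:57, W:73, Q:74, U:96}
run next job → V; now {F:56, G:57, W:73, Q:74, U:96}
run next job → F; now {G:57, W:73, Q:74, U:96}
update Q to priority 23 → {Q:23, G:57, W:73, U:96}
update Q to priority 81 → {G:57, W:73, Q:81, U:96}
run next job → G; now {W:73, Q:81, U:96}
add T (priority 39) → {T:39, W:73, Q:81, U:96}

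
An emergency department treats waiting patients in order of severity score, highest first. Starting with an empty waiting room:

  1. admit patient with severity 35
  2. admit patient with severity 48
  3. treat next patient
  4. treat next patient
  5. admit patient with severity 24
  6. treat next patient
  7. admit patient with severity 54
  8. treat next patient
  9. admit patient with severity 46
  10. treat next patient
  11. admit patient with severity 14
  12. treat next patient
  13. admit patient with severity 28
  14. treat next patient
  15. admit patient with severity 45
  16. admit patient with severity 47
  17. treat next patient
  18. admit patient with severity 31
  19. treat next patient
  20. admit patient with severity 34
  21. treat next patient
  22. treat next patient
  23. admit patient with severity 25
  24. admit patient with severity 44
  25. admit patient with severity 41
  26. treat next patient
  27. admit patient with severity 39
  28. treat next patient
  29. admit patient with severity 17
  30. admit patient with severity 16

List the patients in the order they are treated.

insert 35 → {35}
insert 48 → {48, 35}
treat next patient → 48; now {35}
treat next patient → 35; now {}
insert 24 → {24}
treat next patient → 24; now {}
insert 54 → {54}
treat next patient → 54; now {}
insert 46 → {46}
treat next patient → 46; now {}
insert 14 → {14}
treat next patient → 14; now {}
insert 28 → {28}
treat next patient → 28; now {}
insert 45 → {45}
insert 47 → {47, 45}
treat next patient → 47; now {45}
insert 31 → {45, 31}
treat next patient → 45; now {31}
insert 34 → {34, 31}
treat next patient → 34; now {31}
treat next patient → 31; now {}
insert 25 → {25}
insert 44 → {44, 25}
insert 41 → {44, 41, 25}
treat next patient → 44; now {41, 25}
insert 39 → {41, 39, 25}
treat next patient → 41; now {39, 25}
insert 17 → {39, 25, 17}
insert 16 → {39, 25, 17, 16}

[48, 35, 24, 54, 46, 14, 28, 47, 45, 34, 31, 44, 41]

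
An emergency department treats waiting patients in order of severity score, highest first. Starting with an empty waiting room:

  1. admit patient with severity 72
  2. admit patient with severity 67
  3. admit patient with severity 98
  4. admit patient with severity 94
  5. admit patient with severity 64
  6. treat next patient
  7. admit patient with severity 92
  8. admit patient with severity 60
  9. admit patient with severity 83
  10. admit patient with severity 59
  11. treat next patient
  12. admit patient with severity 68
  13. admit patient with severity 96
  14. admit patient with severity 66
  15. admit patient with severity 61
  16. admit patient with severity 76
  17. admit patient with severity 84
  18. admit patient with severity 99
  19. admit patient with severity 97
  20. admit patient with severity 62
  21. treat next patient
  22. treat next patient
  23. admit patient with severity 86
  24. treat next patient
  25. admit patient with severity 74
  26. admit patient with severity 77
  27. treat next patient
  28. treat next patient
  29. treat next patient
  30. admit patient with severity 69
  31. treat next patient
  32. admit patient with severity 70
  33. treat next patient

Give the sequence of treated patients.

[98, 94, 99, 97, 96, 92, 86, 84, 83, 77]

insert 72 → {72}
insert 67 → {72, 67}
insert 98 → {98, 72, 67}
insert 94 → {98, 94, 72, 67}
insert 64 → {98, 94, 72, 67, 64}
treat next patient → 98; now {94, 72, 67, 64}
insert 92 → {94, 92, 72, 67, 64}
insert 60 → {94, 92, 72, 67, 64, 60}
insert 83 → {94, 92, 83, 72, 67, 64, 60}
insert 59 → {94, 92, 83, 72, 67, 64, 60, 59}
treat next patient → 94; now {92, 83, 72, 67, 64, 60, 59}
insert 68 → {92, 83, 72, 68, 67, 64, 60, 59}
insert 96 → {96, 92, 83, 72, 68, 67, 64, 60, 59}
insert 66 → {96, 92, 83, 72, 68, 67, 66, 64, 60, 59}
insert 61 → {96, 92, 83, 72, 68, 67, 66, 64, 61, 60, 59}
insert 76 → {96, 92, 83, 76, 72, 68, 67, 66, 64, 61, 60, 59}
insert 84 → {96, 92, 84, 83, 76, 72, 68, 67, 66, 64, 61, 60, 59}
insert 99 → {99, 96, 92, 84, 83, 76, 72, 68, 67, 66, 64, 61, 60, 59}
insert 97 → {99, 97, 96, 92, 84, 83, 76, 72, 68, 67, 66, 64, 61, 60, 59}
insert 62 → {99, 97, 96, 92, 84, 83, 76, 72, 68, 67, 66, 64, 62, 61, 60, 59}
treat next patient → 99; now {97, 96, 92, 84, 83, 76, 72, 68, 67, 66, 64, 62, 61, 60, 59}
treat next patient → 97; now {96, 92, 84, 83, 76, 72, 68, 67, 66, 64, 62, 61, 60, 59}
insert 86 → {96, 92, 86, 84, 83, 76, 72, 68, 67, 66, 64, 62, 61, 60, 59}
treat next patient → 96; now {92, 86, 84, 83, 76, 72, 68, 67, 66, 64, 62, 61, 60, 59}
insert 74 → {92, 86, 84, 83, 76, 74, 72, 68, 67, 66, 64, 62, 61, 60, 59}
insert 77 → {92, 86, 84, 83, 77, 76, 74, 72, 68, 67, 66, 64, 62, 61, 60, 59}
treat next patient → 92; now {86, 84, 83, 77, 76, 74, 72, 68, 67, 66, 64, 62, 61, 60, 59}
treat next patient → 86; now {84, 83, 77, 76, 74, 72, 68, 67, 66, 64, 62, 61, 60, 59}
treat next patient → 84; now {83, 77, 76, 74, 72, 68, 67, 66, 64, 62, 61, 60, 59}
insert 69 → {83, 77, 76, 74, 72, 69, 68, 67, 66, 64, 62, 61, 60, 59}
treat next patient → 83; now {77, 76, 74, 72, 69, 68, 67, 66, 64, 62, 61, 60, 59}
insert 70 → {77, 76, 74, 72, 70, 69, 68, 67, 66, 64, 62, 61, 60, 59}
treat next patient → 77; now {76, 74, 72, 70, 69, 68, 67, 66, 64, 62, 61, 60, 59}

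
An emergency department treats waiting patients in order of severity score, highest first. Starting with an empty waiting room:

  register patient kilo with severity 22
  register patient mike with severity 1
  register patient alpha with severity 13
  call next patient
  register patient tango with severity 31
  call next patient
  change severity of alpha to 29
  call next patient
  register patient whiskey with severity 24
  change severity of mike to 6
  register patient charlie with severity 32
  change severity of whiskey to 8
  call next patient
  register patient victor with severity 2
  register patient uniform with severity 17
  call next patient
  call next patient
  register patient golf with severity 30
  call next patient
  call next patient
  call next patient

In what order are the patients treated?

add kilo (severity 22) → {kilo:22}
add mike (severity 1) → {kilo:22, mike:1}
add alpha (severity 13) → {kilo:22, alpha:13, mike:1}
call next patient → kilo; now {alpha:13, mike:1}
add tango (severity 31) → {tango:31, alpha:13, mike:1}
call next patient → tango; now {alpha:13, mike:1}
update alpha to severity 29 → {alpha:29, mike:1}
call next patient → alpha; now {mike:1}
add whiskey (severity 24) → {whiskey:24, mike:1}
update mike to severity 6 → {whiskey:24, mike:6}
add charlie (severity 32) → {charlie:32, whiskey:24, mike:6}
update whiskey to severity 8 → {charlie:32, whiskey:8, mike:6}
call next patient → charlie; now {whiskey:8, mike:6}
add victor (severity 2) → {whiskey:8, mike:6, victor:2}
add uniform (severity 17) → {uniform:17, whiskey:8, mike:6, victor:2}
call next patient → uniform; now {whiskey:8, mike:6, victor:2}
call next patient → whiskey; now {mike:6, victor:2}
add golf (severity 30) → {golf:30, mike:6, victor:2}
call next patient → golf; now {mike:6, victor:2}
call next patient → mike; now {victor:2}
call next patient → victor; now {}

kilo, tango, alpha, charlie, uniform, whiskey, golf, mike, victor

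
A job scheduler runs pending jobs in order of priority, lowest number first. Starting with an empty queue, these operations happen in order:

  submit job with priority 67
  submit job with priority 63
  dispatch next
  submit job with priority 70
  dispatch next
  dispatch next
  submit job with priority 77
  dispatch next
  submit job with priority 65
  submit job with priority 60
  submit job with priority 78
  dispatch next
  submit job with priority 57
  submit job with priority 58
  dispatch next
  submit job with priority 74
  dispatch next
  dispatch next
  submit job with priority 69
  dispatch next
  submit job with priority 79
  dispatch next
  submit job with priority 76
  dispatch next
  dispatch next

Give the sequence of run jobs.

63 → 67 → 70 → 77 → 60 → 57 → 58 → 65 → 69 → 74 → 76 → 78

insert 67 → {67}
insert 63 → {63, 67}
dispatch next → 63; now {67}
insert 70 → {67, 70}
dispatch next → 67; now {70}
dispatch next → 70; now {}
insert 77 → {77}
dispatch next → 77; now {}
insert 65 → {65}
insert 60 → {60, 65}
insert 78 → {60, 65, 78}
dispatch next → 60; now {65, 78}
insert 57 → {57, 65, 78}
insert 58 → {57, 58, 65, 78}
dispatch next → 57; now {58, 65, 78}
insert 74 → {58, 65, 74, 78}
dispatch next → 58; now {65, 74, 78}
dispatch next → 65; now {74, 78}
insert 69 → {69, 74, 78}
dispatch next → 69; now {74, 78}
insert 79 → {74, 78, 79}
dispatch next → 74; now {78, 79}
insert 76 → {76, 78, 79}
dispatch next → 76; now {78, 79}
dispatch next → 78; now {79}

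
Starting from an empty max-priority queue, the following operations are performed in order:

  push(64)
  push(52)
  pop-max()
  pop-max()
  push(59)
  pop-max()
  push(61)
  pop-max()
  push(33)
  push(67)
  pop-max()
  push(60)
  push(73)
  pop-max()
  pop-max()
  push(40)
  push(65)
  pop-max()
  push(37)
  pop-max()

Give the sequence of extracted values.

[64, 52, 59, 61, 67, 73, 60, 65, 40]

insert 64 → {64}
insert 52 → {64, 52}
pop-max → 64; now {52}
pop-max → 52; now {}
insert 59 → {59}
pop-max → 59; now {}
insert 61 → {61}
pop-max → 61; now {}
insert 33 → {33}
insert 67 → {67, 33}
pop-max → 67; now {33}
insert 60 → {60, 33}
insert 73 → {73, 60, 33}
pop-max → 73; now {60, 33}
pop-max → 60; now {33}
insert 40 → {40, 33}
insert 65 → {65, 40, 33}
pop-max → 65; now {40, 33}
insert 37 → {40, 37, 33}
pop-max → 40; now {37, 33}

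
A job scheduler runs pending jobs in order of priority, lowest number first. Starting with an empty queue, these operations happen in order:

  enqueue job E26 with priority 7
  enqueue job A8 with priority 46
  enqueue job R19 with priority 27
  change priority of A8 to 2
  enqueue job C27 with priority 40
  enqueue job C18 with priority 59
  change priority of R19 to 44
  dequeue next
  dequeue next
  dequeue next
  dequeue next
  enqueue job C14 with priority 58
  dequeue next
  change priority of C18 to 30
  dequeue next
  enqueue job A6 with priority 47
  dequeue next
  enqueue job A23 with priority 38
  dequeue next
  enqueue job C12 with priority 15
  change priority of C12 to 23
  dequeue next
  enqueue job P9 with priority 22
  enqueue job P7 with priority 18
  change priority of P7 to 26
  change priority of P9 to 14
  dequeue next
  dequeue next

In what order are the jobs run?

A8 → E26 → C27 → R19 → C14 → C18 → A6 → A23 → C12 → P9 → P7

add E26 (priority 7) → {E26:7}
add A8 (priority 46) → {E26:7, A8:46}
add R19 (priority 27) → {E26:7, R19:27, A8:46}
update A8 to priority 2 → {A8:2, E26:7, R19:27}
add C27 (priority 40) → {A8:2, E26:7, R19:27, C27:40}
add C18 (priority 59) → {A8:2, E26:7, R19:27, C27:40, C18:59}
update R19 to priority 44 → {A8:2, E26:7, C27:40, R19:44, C18:59}
dequeue next → A8; now {E26:7, C27:40, R19:44, C18:59}
dequeue next → E26; now {C27:40, R19:44, C18:59}
dequeue next → C27; now {R19:44, C18:59}
dequeue next → R19; now {C18:59}
add C14 (priority 58) → {C14:58, C18:59}
dequeue next → C14; now {C18:59}
update C18 to priority 30 → {C18:30}
dequeue next → C18; now {}
add A6 (priority 47) → {A6:47}
dequeue next → A6; now {}
add A23 (priority 38) → {A23:38}
dequeue next → A23; now {}
add C12 (priority 15) → {C12:15}
update C12 to priority 23 → {C12:23}
dequeue next → C12; now {}
add P9 (priority 22) → {P9:22}
add P7 (priority 18) → {P7:18, P9:22}
update P7 to priority 26 → {P9:22, P7:26}
update P9 to priority 14 → {P9:14, P7:26}
dequeue next → P9; now {P7:26}
dequeue next → P7; now {}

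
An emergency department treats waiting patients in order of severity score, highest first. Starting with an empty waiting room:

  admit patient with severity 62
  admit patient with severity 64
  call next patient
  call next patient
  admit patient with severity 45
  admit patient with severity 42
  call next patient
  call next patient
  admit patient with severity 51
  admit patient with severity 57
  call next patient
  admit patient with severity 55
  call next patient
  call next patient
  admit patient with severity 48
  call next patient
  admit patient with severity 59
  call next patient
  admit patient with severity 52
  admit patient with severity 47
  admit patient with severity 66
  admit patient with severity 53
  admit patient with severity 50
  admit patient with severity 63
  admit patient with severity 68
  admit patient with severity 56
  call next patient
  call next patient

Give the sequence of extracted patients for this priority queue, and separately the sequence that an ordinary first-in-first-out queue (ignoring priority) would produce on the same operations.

priority queue: 64 → 62 → 45 → 42 → 57 → 55 → 51 → 48 → 59 → 68 → 66; FIFO queue: 62 → 64 → 45 → 42 → 51 → 57 → 55 → 48 → 59 → 52 → 47

insert 62 → {62}
insert 64 → {64, 62}
call next patient → 64; now {62}
call next patient → 62; now {}
insert 45 → {45}
insert 42 → {45, 42}
call next patient → 45; now {42}
call next patient → 42; now {}
insert 51 → {51}
insert 57 → {57, 51}
call next patient → 57; now {51}
insert 55 → {55, 51}
call next patient → 55; now {51}
call next patient → 51; now {}
insert 48 → {48}
call next patient → 48; now {}
insert 59 → {59}
call next patient → 59; now {}
insert 52 → {52}
insert 47 → {52, 47}
insert 66 → {66, 52, 47}
insert 53 → {66, 53, 52, 47}
insert 50 → {66, 53, 52, 50, 47}
insert 63 → {66, 63, 53, 52, 50, 47}
insert 68 → {68, 66, 63, 53, 52, 50, 47}
insert 56 → {68, 66, 63, 56, 53, 52, 50, 47}
call next patient → 68; now {66, 63, 56, 53, 52, 50, 47}
call next patient → 66; now {63, 56, 53, 52, 50, 47}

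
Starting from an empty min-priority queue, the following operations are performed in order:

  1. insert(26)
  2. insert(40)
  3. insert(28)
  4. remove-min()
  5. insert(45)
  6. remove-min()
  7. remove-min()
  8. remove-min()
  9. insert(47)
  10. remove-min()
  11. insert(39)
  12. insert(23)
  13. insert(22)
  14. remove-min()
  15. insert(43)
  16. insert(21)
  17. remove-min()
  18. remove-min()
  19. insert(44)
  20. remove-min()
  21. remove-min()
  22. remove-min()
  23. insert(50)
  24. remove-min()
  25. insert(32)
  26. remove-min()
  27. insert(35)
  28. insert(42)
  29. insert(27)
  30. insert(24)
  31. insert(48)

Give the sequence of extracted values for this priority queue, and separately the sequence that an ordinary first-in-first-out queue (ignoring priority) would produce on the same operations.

insert 26 → {26}
insert 40 → {26, 40}
insert 28 → {26, 28, 40}
remove-min → 26; now {28, 40}
insert 45 → {28, 40, 45}
remove-min → 28; now {40, 45}
remove-min → 40; now {45}
remove-min → 45; now {}
insert 47 → {47}
remove-min → 47; now {}
insert 39 → {39}
insert 23 → {23, 39}
insert 22 → {22, 23, 39}
remove-min → 22; now {23, 39}
insert 43 → {23, 39, 43}
insert 21 → {21, 23, 39, 43}
remove-min → 21; now {23, 39, 43}
remove-min → 23; now {39, 43}
insert 44 → {39, 43, 44}
remove-min → 39; now {43, 44}
remove-min → 43; now {44}
remove-min → 44; now {}
insert 50 → {50}
remove-min → 50; now {}
insert 32 → {32}
remove-min → 32; now {}
insert 35 → {35}
insert 42 → {35, 42}
insert 27 → {27, 35, 42}
insert 24 → {24, 27, 35, 42}
insert 48 → {24, 27, 35, 42, 48}

priority queue: 26 → 28 → 40 → 45 → 47 → 22 → 21 → 23 → 39 → 43 → 44 → 50 → 32; FIFO queue: 26 → 40 → 28 → 45 → 47 → 39 → 23 → 22 → 43 → 21 → 44 → 50 → 32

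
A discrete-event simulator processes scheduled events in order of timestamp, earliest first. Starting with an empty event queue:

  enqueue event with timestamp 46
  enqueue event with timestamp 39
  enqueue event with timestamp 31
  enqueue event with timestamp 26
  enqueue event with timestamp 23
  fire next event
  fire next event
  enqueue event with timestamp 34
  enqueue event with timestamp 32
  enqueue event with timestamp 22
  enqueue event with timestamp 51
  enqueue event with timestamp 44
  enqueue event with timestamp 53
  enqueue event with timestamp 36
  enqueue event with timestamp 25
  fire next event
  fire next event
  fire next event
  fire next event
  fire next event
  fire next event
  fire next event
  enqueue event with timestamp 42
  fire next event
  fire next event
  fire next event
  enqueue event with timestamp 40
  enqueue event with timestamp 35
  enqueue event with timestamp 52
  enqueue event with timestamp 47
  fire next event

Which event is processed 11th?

44

insert 46 → {46}
insert 39 → {39, 46}
insert 31 → {31, 39, 46}
insert 26 → {26, 31, 39, 46}
insert 23 → {23, 26, 31, 39, 46}
fire next event → 23; now {26, 31, 39, 46}
fire next event → 26; now {31, 39, 46}
insert 34 → {31, 34, 39, 46}
insert 32 → {31, 32, 34, 39, 46}
insert 22 → {22, 31, 32, 34, 39, 46}
insert 51 → {22, 31, 32, 34, 39, 46, 51}
insert 44 → {22, 31, 32, 34, 39, 44, 46, 51}
insert 53 → {22, 31, 32, 34, 39, 44, 46, 51, 53}
insert 36 → {22, 31, 32, 34, 36, 39, 44, 46, 51, 53}
insert 25 → {22, 25, 31, 32, 34, 36, 39, 44, 46, 51, 53}
fire next event → 22; now {25, 31, 32, 34, 36, 39, 44, 46, 51, 53}
fire next event → 25; now {31, 32, 34, 36, 39, 44, 46, 51, 53}
fire next event → 31; now {32, 34, 36, 39, 44, 46, 51, 53}
fire next event → 32; now {34, 36, 39, 44, 46, 51, 53}
fire next event → 34; now {36, 39, 44, 46, 51, 53}
fire next event → 36; now {39, 44, 46, 51, 53}
fire next event → 39; now {44, 46, 51, 53}
insert 42 → {42, 44, 46, 51, 53}
fire next event → 42; now {44, 46, 51, 53}
fire next event → 44; now {46, 51, 53}
fire next event → 46; now {51, 53}
insert 40 → {40, 51, 53}
insert 35 → {35, 40, 51, 53}
insert 52 → {35, 40, 51, 52, 53}
insert 47 → {35, 40, 47, 51, 52, 53}
fire next event → 35; now {40, 47, 51, 52, 53}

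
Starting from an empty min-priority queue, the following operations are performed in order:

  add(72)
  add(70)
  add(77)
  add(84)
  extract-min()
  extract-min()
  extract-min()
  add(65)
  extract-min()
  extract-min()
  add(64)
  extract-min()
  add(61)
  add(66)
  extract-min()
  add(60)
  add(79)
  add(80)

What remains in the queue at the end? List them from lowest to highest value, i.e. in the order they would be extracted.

[60, 66, 79, 80]

insert 72 → {72}
insert 70 → {70, 72}
insert 77 → {70, 72, 77}
insert 84 → {70, 72, 77, 84}
extract-min → 70; now {72, 77, 84}
extract-min → 72; now {77, 84}
extract-min → 77; now {84}
insert 65 → {65, 84}
extract-min → 65; now {84}
extract-min → 84; now {}
insert 64 → {64}
extract-min → 64; now {}
insert 61 → {61}
insert 66 → {61, 66}
extract-min → 61; now {66}
insert 60 → {60, 66}
insert 79 → {60, 66, 79}
insert 80 → {60, 66, 79, 80}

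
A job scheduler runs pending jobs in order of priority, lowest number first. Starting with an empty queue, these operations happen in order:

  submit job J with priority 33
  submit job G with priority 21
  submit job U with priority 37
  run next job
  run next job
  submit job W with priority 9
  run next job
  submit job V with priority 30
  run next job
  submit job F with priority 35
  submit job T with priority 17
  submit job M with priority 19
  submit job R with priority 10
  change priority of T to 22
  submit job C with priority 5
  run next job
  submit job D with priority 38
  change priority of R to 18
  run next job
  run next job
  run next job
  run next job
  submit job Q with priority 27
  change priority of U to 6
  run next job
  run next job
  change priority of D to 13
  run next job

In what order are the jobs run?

add J (priority 33) → {J:33}
add G (priority 21) → {G:21, J:33}
add U (priority 37) → {G:21, J:33, U:37}
run next job → G; now {J:33, U:37}
run next job → J; now {U:37}
add W (priority 9) → {W:9, U:37}
run next job → W; now {U:37}
add V (priority 30) → {V:30, U:37}
run next job → V; now {U:37}
add F (priority 35) → {F:35, U:37}
add T (priority 17) → {T:17, F:35, U:37}
add M (priority 19) → {T:17, M:19, F:35, U:37}
add R (priority 10) → {R:10, T:17, M:19, F:35, U:37}
update T to priority 22 → {R:10, M:19, T:22, F:35, U:37}
add C (priority 5) → {C:5, R:10, M:19, T:22, F:35, U:37}
run next job → C; now {R:10, M:19, T:22, F:35, U:37}
add D (priority 38) → {R:10, M:19, T:22, F:35, U:37, D:38}
update R to priority 18 → {R:18, M:19, T:22, F:35, U:37, D:38}
run next job → R; now {M:19, T:22, F:35, U:37, D:38}
run next job → M; now {T:22, F:35, U:37, D:38}
run next job → T; now {F:35, U:37, D:38}
run next job → F; now {U:37, D:38}
add Q (priority 27) → {Q:27, U:37, D:38}
update U to priority 6 → {U:6, Q:27, D:38}
run next job → U; now {Q:27, D:38}
run next job → Q; now {D:38}
update D to priority 13 → {D:13}
run next job → D; now {}

G → J → W → V → C → R → M → T → F → U → Q → D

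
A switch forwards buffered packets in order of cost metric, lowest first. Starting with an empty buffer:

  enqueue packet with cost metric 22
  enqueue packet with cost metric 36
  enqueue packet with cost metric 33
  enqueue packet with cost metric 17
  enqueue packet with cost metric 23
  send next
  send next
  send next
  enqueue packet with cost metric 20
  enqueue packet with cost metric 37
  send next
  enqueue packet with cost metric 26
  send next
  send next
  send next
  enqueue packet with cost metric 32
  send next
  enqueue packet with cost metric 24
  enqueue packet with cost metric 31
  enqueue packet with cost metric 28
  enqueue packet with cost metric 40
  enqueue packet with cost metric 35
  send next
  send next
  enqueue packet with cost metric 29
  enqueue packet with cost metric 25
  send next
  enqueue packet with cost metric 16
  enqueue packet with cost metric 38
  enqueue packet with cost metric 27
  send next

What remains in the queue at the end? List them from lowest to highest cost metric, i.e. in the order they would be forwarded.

27 → 29 → 31 → 35 → 37 → 38 → 40

insert 22 → {22}
insert 36 → {22, 36}
insert 33 → {22, 33, 36}
insert 17 → {17, 22, 33, 36}
insert 23 → {17, 22, 23, 33, 36}
send next → 17; now {22, 23, 33, 36}
send next → 22; now {23, 33, 36}
send next → 23; now {33, 36}
insert 20 → {20, 33, 36}
insert 37 → {20, 33, 36, 37}
send next → 20; now {33, 36, 37}
insert 26 → {26, 33, 36, 37}
send next → 26; now {33, 36, 37}
send next → 33; now {36, 37}
send next → 36; now {37}
insert 32 → {32, 37}
send next → 32; now {37}
insert 24 → {24, 37}
insert 31 → {24, 31, 37}
insert 28 → {24, 28, 31, 37}
insert 40 → {24, 28, 31, 37, 40}
insert 35 → {24, 28, 31, 35, 37, 40}
send next → 24; now {28, 31, 35, 37, 40}
send next → 28; now {31, 35, 37, 40}
insert 29 → {29, 31, 35, 37, 40}
insert 25 → {25, 29, 31, 35, 37, 40}
send next → 25; now {29, 31, 35, 37, 40}
insert 16 → {16, 29, 31, 35, 37, 40}
insert 38 → {16, 29, 31, 35, 37, 38, 40}
insert 27 → {16, 27, 29, 31, 35, 37, 38, 40}
send next → 16; now {27, 29, 31, 35, 37, 38, 40}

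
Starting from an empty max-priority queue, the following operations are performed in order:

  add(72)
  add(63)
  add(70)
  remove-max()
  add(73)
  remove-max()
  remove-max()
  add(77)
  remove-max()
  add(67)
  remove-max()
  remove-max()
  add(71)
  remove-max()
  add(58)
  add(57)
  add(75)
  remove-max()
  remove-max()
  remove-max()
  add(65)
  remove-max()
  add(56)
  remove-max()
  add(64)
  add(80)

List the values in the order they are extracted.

[72, 73, 70, 77, 67, 63, 71, 75, 58, 57, 65, 56]

insert 72 → {72}
insert 63 → {72, 63}
insert 70 → {72, 70, 63}
remove-max → 72; now {70, 63}
insert 73 → {73, 70, 63}
remove-max → 73; now {70, 63}
remove-max → 70; now {63}
insert 77 → {77, 63}
remove-max → 77; now {63}
insert 67 → {67, 63}
remove-max → 67; now {63}
remove-max → 63; now {}
insert 71 → {71}
remove-max → 71; now {}
insert 58 → {58}
insert 57 → {58, 57}
insert 75 → {75, 58, 57}
remove-max → 75; now {58, 57}
remove-max → 58; now {57}
remove-max → 57; now {}
insert 65 → {65}
remove-max → 65; now {}
insert 56 → {56}
remove-max → 56; now {}
insert 64 → {64}
insert 80 → {80, 64}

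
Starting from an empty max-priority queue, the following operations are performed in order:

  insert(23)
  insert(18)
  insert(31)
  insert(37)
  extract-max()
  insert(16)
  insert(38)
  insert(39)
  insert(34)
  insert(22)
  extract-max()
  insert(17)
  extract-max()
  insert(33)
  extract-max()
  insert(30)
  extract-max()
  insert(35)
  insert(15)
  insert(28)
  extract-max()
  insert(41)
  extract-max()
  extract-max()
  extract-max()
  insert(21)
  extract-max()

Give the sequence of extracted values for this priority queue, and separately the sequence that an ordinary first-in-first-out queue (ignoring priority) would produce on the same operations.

priority queue: 37 → 39 → 38 → 34 → 33 → 35 → 41 → 31 → 30 → 28; FIFO queue: 23 → 18 → 31 → 37 → 16 → 38 → 39 → 34 → 22 → 17

insert 23 → {23}
insert 18 → {23, 18}
insert 31 → {31, 23, 18}
insert 37 → {37, 31, 23, 18}
extract-max → 37; now {31, 23, 18}
insert 16 → {31, 23, 18, 16}
insert 38 → {38, 31, 23, 18, 16}
insert 39 → {39, 38, 31, 23, 18, 16}
insert 34 → {39, 38, 34, 31, 23, 18, 16}
insert 22 → {39, 38, 34, 31, 23, 22, 18, 16}
extract-max → 39; now {38, 34, 31, 23, 22, 18, 16}
insert 17 → {38, 34, 31, 23, 22, 18, 17, 16}
extract-max → 38; now {34, 31, 23, 22, 18, 17, 16}
insert 33 → {34, 33, 31, 23, 22, 18, 17, 16}
extract-max → 34; now {33, 31, 23, 22, 18, 17, 16}
insert 30 → {33, 31, 30, 23, 22, 18, 17, 16}
extract-max → 33; now {31, 30, 23, 22, 18, 17, 16}
insert 35 → {35, 31, 30, 23, 22, 18, 17, 16}
insert 15 → {35, 31, 30, 23, 22, 18, 17, 16, 15}
insert 28 → {35, 31, 30, 28, 23, 22, 18, 17, 16, 15}
extract-max → 35; now {31, 30, 28, 23, 22, 18, 17, 16, 15}
insert 41 → {41, 31, 30, 28, 23, 22, 18, 17, 16, 15}
extract-max → 41; now {31, 30, 28, 23, 22, 18, 17, 16, 15}
extract-max → 31; now {30, 28, 23, 22, 18, 17, 16, 15}
extract-max → 30; now {28, 23, 22, 18, 17, 16, 15}
insert 21 → {28, 23, 22, 21, 18, 17, 16, 15}
extract-max → 28; now {23, 22, 21, 18, 17, 16, 15}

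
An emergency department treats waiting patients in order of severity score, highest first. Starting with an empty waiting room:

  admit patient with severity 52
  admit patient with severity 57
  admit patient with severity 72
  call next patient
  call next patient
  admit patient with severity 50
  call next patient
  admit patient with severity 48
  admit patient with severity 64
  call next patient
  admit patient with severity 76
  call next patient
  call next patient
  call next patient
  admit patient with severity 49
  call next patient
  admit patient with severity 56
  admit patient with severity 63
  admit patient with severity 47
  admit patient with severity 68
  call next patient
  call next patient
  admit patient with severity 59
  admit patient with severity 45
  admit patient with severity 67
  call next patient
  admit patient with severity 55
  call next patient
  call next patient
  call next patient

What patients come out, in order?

72 → 57 → 52 → 64 → 76 → 50 → 48 → 49 → 68 → 63 → 67 → 59 → 56 → 55

insert 52 → {52}
insert 57 → {57, 52}
insert 72 → {72, 57, 52}
call next patient → 72; now {57, 52}
call next patient → 57; now {52}
insert 50 → {52, 50}
call next patient → 52; now {50}
insert 48 → {50, 48}
insert 64 → {64, 50, 48}
call next patient → 64; now {50, 48}
insert 76 → {76, 50, 48}
call next patient → 76; now {50, 48}
call next patient → 50; now {48}
call next patient → 48; now {}
insert 49 → {49}
call next patient → 49; now {}
insert 56 → {56}
insert 63 → {63, 56}
insert 47 → {63, 56, 47}
insert 68 → {68, 63, 56, 47}
call next patient → 68; now {63, 56, 47}
call next patient → 63; now {56, 47}
insert 59 → {59, 56, 47}
insert 45 → {59, 56, 47, 45}
insert 67 → {67, 59, 56, 47, 45}
call next patient → 67; now {59, 56, 47, 45}
insert 55 → {59, 56, 55, 47, 45}
call next patient → 59; now {56, 55, 47, 45}
call next patient → 56; now {55, 47, 45}
call next patient → 55; now {47, 45}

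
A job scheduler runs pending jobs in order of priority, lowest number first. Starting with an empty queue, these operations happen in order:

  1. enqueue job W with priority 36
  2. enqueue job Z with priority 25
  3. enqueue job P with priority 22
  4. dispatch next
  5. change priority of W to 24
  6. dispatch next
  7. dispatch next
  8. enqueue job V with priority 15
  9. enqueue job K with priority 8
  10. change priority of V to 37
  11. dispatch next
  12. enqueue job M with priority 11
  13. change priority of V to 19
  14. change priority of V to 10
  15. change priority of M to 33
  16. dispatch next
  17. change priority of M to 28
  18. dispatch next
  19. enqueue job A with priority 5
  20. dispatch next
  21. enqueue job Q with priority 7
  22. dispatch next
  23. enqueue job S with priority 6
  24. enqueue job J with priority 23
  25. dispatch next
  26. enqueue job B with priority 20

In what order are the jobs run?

P → W → Z → K → V → M → A → Q → S

add W (priority 36) → {W:36}
add Z (priority 25) → {Z:25, W:36}
add P (priority 22) → {P:22, Z:25, W:36}
dispatch next → P; now {Z:25, W:36}
update W to priority 24 → {W:24, Z:25}
dispatch next → W; now {Z:25}
dispatch next → Z; now {}
add V (priority 15) → {V:15}
add K (priority 8) → {K:8, V:15}
update V to priority 37 → {K:8, V:37}
dispatch next → K; now {V:37}
add M (priority 11) → {M:11, V:37}
update V to priority 19 → {M:11, V:19}
update V to priority 10 → {V:10, M:11}
update M to priority 33 → {V:10, M:33}
dispatch next → V; now {M:33}
update M to priority 28 → {M:28}
dispatch next → M; now {}
add A (priority 5) → {A:5}
dispatch next → A; now {}
add Q (priority 7) → {Q:7}
dispatch next → Q; now {}
add S (priority 6) → {S:6}
add J (priority 23) → {S:6, J:23}
dispatch next → S; now {J:23}
add B (priority 20) → {B:20, J:23}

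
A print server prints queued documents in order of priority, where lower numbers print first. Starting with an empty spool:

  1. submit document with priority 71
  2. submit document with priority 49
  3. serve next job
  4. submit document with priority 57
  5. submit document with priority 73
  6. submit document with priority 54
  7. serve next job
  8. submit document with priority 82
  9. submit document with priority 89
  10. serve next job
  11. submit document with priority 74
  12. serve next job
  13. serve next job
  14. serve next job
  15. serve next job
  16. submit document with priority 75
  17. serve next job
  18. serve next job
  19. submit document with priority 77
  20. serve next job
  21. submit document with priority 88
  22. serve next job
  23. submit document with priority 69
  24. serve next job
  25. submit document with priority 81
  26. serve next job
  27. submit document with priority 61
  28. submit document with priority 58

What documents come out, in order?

insert 71 → {71}
insert 49 → {49, 71}
serve next job → 49; now {71}
insert 57 → {57, 71}
insert 73 → {57, 71, 73}
insert 54 → {54, 57, 71, 73}
serve next job → 54; now {57, 71, 73}
insert 82 → {57, 71, 73, 82}
insert 89 → {57, 71, 73, 82, 89}
serve next job → 57; now {71, 73, 82, 89}
insert 74 → {71, 73, 74, 82, 89}
serve next job → 71; now {73, 74, 82, 89}
serve next job → 73; now {74, 82, 89}
serve next job → 74; now {82, 89}
serve next job → 82; now {89}
insert 75 → {75, 89}
serve next job → 75; now {89}
serve next job → 89; now {}
insert 77 → {77}
serve next job → 77; now {}
insert 88 → {88}
serve next job → 88; now {}
insert 69 → {69}
serve next job → 69; now {}
insert 81 → {81}
serve next job → 81; now {}
insert 61 → {61}
insert 58 → {58, 61}

49, 54, 57, 71, 73, 74, 82, 75, 89, 77, 88, 69, 81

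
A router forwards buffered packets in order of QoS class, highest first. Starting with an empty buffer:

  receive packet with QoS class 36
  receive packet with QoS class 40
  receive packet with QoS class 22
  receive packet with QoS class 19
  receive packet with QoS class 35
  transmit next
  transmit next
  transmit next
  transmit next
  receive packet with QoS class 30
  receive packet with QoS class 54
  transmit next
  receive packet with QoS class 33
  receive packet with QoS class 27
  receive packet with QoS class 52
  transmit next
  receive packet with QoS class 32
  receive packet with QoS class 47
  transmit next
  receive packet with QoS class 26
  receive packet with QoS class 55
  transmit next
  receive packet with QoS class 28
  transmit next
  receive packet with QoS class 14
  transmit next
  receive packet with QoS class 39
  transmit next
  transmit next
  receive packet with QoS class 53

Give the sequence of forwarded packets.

insert 36 → {36}
insert 40 → {40, 36}
insert 22 → {40, 36, 22}
insert 19 → {40, 36, 22, 19}
insert 35 → {40, 36, 35, 22, 19}
transmit next → 40; now {36, 35, 22, 19}
transmit next → 36; now {35, 22, 19}
transmit next → 35; now {22, 19}
transmit next → 22; now {19}
insert 30 → {30, 19}
insert 54 → {54, 30, 19}
transmit next → 54; now {30, 19}
insert 33 → {33, 30, 19}
insert 27 → {33, 30, 27, 19}
insert 52 → {52, 33, 30, 27, 19}
transmit next → 52; now {33, 30, 27, 19}
insert 32 → {33, 32, 30, 27, 19}
insert 47 → {47, 33, 32, 30, 27, 19}
transmit next → 47; now {33, 32, 30, 27, 19}
insert 26 → {33, 32, 30, 27, 26, 19}
insert 55 → {55, 33, 32, 30, 27, 26, 19}
transmit next → 55; now {33, 32, 30, 27, 26, 19}
insert 28 → {33, 32, 30, 28, 27, 26, 19}
transmit next → 33; now {32, 30, 28, 27, 26, 19}
insert 14 → {32, 30, 28, 27, 26, 19, 14}
transmit next → 32; now {30, 28, 27, 26, 19, 14}
insert 39 → {39, 30, 28, 27, 26, 19, 14}
transmit next → 39; now {30, 28, 27, 26, 19, 14}
transmit next → 30; now {28, 27, 26, 19, 14}
insert 53 → {53, 28, 27, 26, 19, 14}

40 → 36 → 35 → 22 → 54 → 52 → 47 → 55 → 33 → 32 → 39 → 30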